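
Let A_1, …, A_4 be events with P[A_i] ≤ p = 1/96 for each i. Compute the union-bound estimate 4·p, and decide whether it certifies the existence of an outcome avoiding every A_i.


Union bound: P[∪_{i=1}^{4} A_i] ≤ Σ_i P[A_i] ≤ 4·p = 4·(1/96) = 1/24.
Numerically: 1/24 ≈ 0.04167.
Is 1/24 < 1? YES.
Since P[∪ A_i] ≤ 1/24 < 1, the complement has P[∩ A_i^c] ≥ 1 − 1/24 = 23/24 > 0, so some outcome avoids every A_i.

4·p = 1/24 ≈ 0.04167; existence CERTIFIED by the union bound.


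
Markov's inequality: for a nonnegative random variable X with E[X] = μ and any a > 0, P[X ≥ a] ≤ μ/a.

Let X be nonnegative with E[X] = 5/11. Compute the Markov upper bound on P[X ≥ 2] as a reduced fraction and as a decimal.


μ = E[X] = 5/11, a = 2.
Markov: P[X ≥ 2] ≤ μ/a = (5/11)/2 = 5/22.
Numerically: ≈ 0.227.
(Since a = 2 > μ = 0.455, the bound 5/22 is < 1 and informative.)

P[X ≥ 2] ≤ 5/22 ≈ 0.227.


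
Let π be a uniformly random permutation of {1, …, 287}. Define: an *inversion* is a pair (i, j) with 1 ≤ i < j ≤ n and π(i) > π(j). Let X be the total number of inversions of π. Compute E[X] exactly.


Write X = Σ X_I over the C(287, 2) = 41041 pairs i < j, with X_I the indicator of one inversion.
There are 41041 indicators.
For each fixed pair i < j, the values π(i) and π(j) are two distinct elements of {1, …, 287} in uniformly random order; by symmetry P[π(i) > π(j)] = 1/2.
By linearity: E[X] = 41041 · (1/2) = C(287, 2) · (1/2) = 41041/2 = 41041/2 ≈ 20520.50000.

E[X] = 41041/2 = 20520.50000.


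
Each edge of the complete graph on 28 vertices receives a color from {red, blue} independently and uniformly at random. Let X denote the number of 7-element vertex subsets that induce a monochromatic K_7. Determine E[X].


Let X = Σ_S X_S over the C(28, 7) = 1184040 subsets S of size 7, where X_S = 1 if the K_7 on S is monochromatic.
For a fixed S, the K_7 on S has C(7, 2) = 21 edges. P[all 21 edges red] = (1/2)^21, and likewise for blue, so P[monochromatic] = 2·(1/2)^21 = 2^{1 − 21} = 1/1048576.
Summing: E[X] = C(28, 7) · 2^{1 − 21} = 1184040 · 1/1048576 = 148005/131072.
Numerically: E[X] ≈ 1.129189.

E[X] = C(28,7)·2^(1−C(7,2)) = 148005/131072 ≈ 1.129189.


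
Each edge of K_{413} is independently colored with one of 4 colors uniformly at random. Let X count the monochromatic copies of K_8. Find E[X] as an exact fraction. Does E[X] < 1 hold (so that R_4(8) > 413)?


E[X] = C(413, 8) · 4^{1 − 28} = 19609040195022817 · 4^{−27} = 19609040195022817/18014398509481984.
As a reduced fraction: E[X] = 19609040195022817/18014398509481984 ≈ 1.089.
Is E[X] < 1? NO.
Since E[X] ≥ 1, the first-moment bound is inconclusive at n = 413; it does NOT by itself certify R_4(8) > 413.

E[X] = 19609040195022817/18014398509481984 ≈ 1.089; E[X] ≥ 1; first-moment method inconclusive here.


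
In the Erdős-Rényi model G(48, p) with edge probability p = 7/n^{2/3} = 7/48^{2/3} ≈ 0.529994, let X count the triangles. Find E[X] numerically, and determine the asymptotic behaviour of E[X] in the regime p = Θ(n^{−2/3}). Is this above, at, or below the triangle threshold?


Number of potential triangles: C(48, 3) = 17296.
Each occurs with probability p³ ≈ (0.529994)³ ≈ 1.48871528e-01.
By linearity: E[X] = C(48, 3)·p³ ≈ 17296 · 1.48871528e-01 ≈ 2574.881944.
Since α = 2/3 < 1, p = c/n^{2/3} ≫ 1/n is above the triangle threshold p ~ 1/n. Asymptotically E[X] ~ (c³/6)·n^{3(1−α)} = (7³/6)·n^{1} → ∞; triangles are abundant w.h.p.

E[X] ≈ 2574.881944; in regime p = Θ(1/n^{2/3}) E[X] diverges (above the triangle threshold p ~ 1/n).


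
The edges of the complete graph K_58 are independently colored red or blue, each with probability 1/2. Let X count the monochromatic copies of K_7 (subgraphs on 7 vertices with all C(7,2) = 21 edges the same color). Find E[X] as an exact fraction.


Let X = Σ_S X_S over the C(58, 7) = 300674088 subsets S of size 7, where X_S = 1 if the K_7 on S is monochromatic.
For a fixed S, the K_7 on S has C(7, 2) = 21 edges. P[all 21 edges red] = (1/2)^21, and likewise for blue, so P[monochromatic] = 2·(1/2)^21 = 2^{1 − 21} = 1/1048576.
By linearity: E[X] = C(58, 7) · 2^{1 − 21} = 300674088 · 1/1048576 = 37584261/131072.
Numerically: E[X] ≈ 286.745155.

E[X] = C(58,7)·2^(1−C(7,2)) = 37584261/131072 ≈ 286.745155.


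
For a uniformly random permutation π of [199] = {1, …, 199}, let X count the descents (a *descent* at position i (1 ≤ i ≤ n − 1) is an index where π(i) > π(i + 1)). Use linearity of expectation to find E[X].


Write X = Σ X_I over i = 1, …, 198, with X_I the indicator of one descent.
There are 198 indicators.
For each fixed i, the pair (π(i), π(i+1)) is a uniformly random ordered pair of distinct values from {1, …, 199}; by symmetry P[π(i) > π(i+1)] = 1/2.
By linearity: E[X] = 198 · (1/2) = (199 − 1) · (1/2) = 99 ≈ 99.000.

E[X] = 99 = 99.000.


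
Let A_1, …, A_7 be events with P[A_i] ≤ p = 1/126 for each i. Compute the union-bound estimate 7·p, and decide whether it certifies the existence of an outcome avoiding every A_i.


Union bound: P[∪_{i=1}^{7} A_i] ≤ Σ_i P[A_i] ≤ 7·p = 7·(1/126) = 1/18.
Numerically: 1/18 ≈ 0.056.
Is 1/18 < 1? YES.
Since P[∪ A_i] ≤ 1/18 < 1, the complement has P[∩ A_i^c] ≥ 1 − 1/18 = 17/18 > 0, so some outcome avoids every A_i.

7·p = 1/18 ≈ 0.056; existence CERTIFIED by the union bound.


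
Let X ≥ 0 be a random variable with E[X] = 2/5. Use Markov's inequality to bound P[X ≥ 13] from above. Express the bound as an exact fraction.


μ = E[X] = 2/5, a = 13.
Markov: P[X ≥ 13] ≤ μ/a = (2/5)/13 = 2/65.
Numerically: ≈ 0.030769.
(Since a = 13 > μ = 0.400000, the bound 2/65 is < 1 and informative.)

P[X ≥ 13] ≤ 2/65 ≈ 0.030769.


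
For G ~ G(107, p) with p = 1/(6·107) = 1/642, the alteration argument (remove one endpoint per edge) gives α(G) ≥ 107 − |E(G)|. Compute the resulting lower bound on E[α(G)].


E[|E(G)|] = C(107, 2)·p = 5671 · (1/642) = 53/6.
E[α(G)] ≥ n − E[|E(G)|] = 107 − 53/6 = 589/6.
Numerically: ≈ 98.166667.
(This is only a lower bound; the true E[α(G)] may be larger.)

E[α(G)] ≥ 589/6 ≈ 98.166667.


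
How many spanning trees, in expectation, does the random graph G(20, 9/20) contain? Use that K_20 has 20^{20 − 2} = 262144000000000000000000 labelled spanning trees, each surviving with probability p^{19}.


K_20 has 20^{20 − 2} = 262144000000000000000000 labelled spanning trees.
For each such spanning tree H, let X_H = 1 if all 19 edges of H are present in G. Then P[X_H = 1] = p^{19} = (9/20)^{19} = 1350851717672992089/5242880000000000000000000.
By linearity of expectation: E[X] = Σ_H E[X_H] = 262144000000000000000000 · p^{19} = 262144000000000000000000 · 1350851717672992089/5242880000000000000000000 = 1350851717672992089/20.
Numerically: E[X] ≈ 6.75426e+16.

E[X] = 262144000000000000000000 · (9/20)^{19} = 1350851717672992089/20 ≈ 6.75426e+16.


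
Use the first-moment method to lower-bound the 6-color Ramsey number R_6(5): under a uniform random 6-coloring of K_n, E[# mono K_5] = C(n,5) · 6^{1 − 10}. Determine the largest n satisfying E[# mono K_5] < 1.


We need C(n, 5) · 6^{1 − 10} < 1, i.e. C(n, 5) < 6^{10 − 1} = 10077696.
Check values of n near the boundary:
  n = 62: C(62, 5) = 6471002; 6471002 < 10077696? YES
  n = 63: C(63, 5) = 7028847; 7028847 < 10077696? YES
  n = 64: C(64, 5) = 7624512; 7624512 < 10077696? YES
  n = 65: C(65, 5) = 8259888; 8259888 < 10077696? YES
  n = 66: C(66, 5) = 8936928; 8936928 < 10077696? YES
  n = 67: C(67, 5) = 9657648; 9657648 < 10077696? YES
  n = 68: C(68, 5) = 10424128; 10424128 < 10077696? NO
  n = 69: C(69, 5) = 11238513; 11238513 < 10077696? NO
  n = 70: C(70, 5) = 12103014; 12103014 < 10077696? NO
The largest n with C(n, 5) < 10077696 is n = 67 (where E[X] = 67067/69984 ≈ 0.95832). Hence R_6(5) > 67, i.e. R_6(5) ≥ 68.

Largest n = 67; hence R_6(5) > 67.


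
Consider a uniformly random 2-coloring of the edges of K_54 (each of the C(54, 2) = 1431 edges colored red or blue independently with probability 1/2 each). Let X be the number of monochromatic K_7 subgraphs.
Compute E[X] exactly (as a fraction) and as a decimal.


Let X = Σ_S X_S over the C(54, 7) = 177100560 subsets S of size 7, where X_S = 1 if the K_7 on S is monochromatic.
For a fixed S, the K_7 on S has C(7, 2) = 21 edges. P[all 21 edges red] = (1/2)^21, and likewise for blue, so P[monochromatic] = 2·(1/2)^21 = 2^{1 − 21} = 1/1048576.
Summing: E[X] = C(54, 7) · 2^{1 − 21} = 177100560 · 1/1048576 = 11068785/65536.
Numerically: E[X] ≈ 168.89626.

E[X] = C(54,7)·2^(1−C(7,2)) = 11068785/65536 ≈ 168.89626.


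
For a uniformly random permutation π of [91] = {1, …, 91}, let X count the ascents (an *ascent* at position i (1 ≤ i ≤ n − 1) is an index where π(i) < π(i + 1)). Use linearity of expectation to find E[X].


Write X = Σ X_I over i = 1, …, 90, with X_I the indicator of one ascent.
There are 90 indicators.
For each fixed i, the pair (π(i), π(i+1)) is a uniformly random ordered pair of distinct values from {1, …, 91}; by symmetry P[π(i) < π(i+1)] = 1/2.
By linearity: E[X] = 90 · (1/2) = (91 − 1) · (1/2) = 45 ≈ 45.0000.

E[X] = 45 = 45.0000.


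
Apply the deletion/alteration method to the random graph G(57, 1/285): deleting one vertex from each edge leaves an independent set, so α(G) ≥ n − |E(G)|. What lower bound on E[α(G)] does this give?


E[|E(G)|] = C(57, 2)·p = 1596 · (1/285) = 28/5.
E[α(G)] ≥ n − E[|E(G)|] = 57 − 28/5 = 257/5.
Numerically: ≈ 51.400000.
(This is only a lower bound; the true E[α(G)] may be larger.)

E[α(G)] ≥ 257/5 ≈ 51.400000.


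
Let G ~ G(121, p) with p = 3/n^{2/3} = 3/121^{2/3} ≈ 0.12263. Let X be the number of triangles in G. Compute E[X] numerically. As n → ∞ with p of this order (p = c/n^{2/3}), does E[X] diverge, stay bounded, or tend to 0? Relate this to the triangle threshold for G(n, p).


Number of potential triangles: C(121, 3) = 287980.
Each occurs with probability p³ ≈ (0.12263)³ ≈ 1.84413633e-03.
By linearity: E[X] = C(121, 3)·p³ ≈ 287980 · 1.84413633e-03 ≈ 531.074380.
Since α = 2/3 < 1, p = c/n^{2/3} ≫ 1/n is above the triangle threshold p ~ 1/n. Asymptotically E[X] ~ (c³/6)·n^{3(1−α)} = (3³/6)·n^{1} → ∞; triangles are abundant w.h.p.

E[X] ≈ 531.074380; in regime p = Θ(1/n^{2/3}) E[X] diverges (above the triangle threshold p ~ 1/n).


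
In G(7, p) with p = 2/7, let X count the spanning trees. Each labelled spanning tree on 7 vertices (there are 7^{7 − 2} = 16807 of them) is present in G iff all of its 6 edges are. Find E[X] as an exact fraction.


K_7 has 7^{7 − 2} = 16807 labelled spanning trees.
For each such spanning tree H, let X_H = 1 if all 6 edges of H are present in G. Then P[X_H = 1] = p^{6} = (2/7)^{6} = 64/117649.
Summing the indicators: E[X] = Σ_H E[X_H] = 16807 · p^{6} = 16807 · 64/117649 = 64/7.
Numerically: E[X] ≈ 9.1429.

E[X] = 16807 · (2/7)^{6} = 64/7 ≈ 9.1429.


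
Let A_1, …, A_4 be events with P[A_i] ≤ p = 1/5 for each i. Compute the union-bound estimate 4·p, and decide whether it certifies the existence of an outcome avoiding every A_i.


Union bound: P[∪_{i=1}^{4} A_i] ≤ Σ_i P[A_i] ≤ 4·p = 4·(1/5) = 4/5.
Numerically: 4/5 ≈ 0.800.
Is 4/5 < 1? YES.
Since P[∪ A_i] ≤ 4/5 < 1, the complement has P[∩ A_i^c] ≥ 1 − 4/5 = 1/5 > 0, so some outcome avoids every A_i.

4·p = 4/5 ≈ 0.800; existence CERTIFIED by the union bound.


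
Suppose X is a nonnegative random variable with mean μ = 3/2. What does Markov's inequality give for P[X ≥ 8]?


μ = E[X] = 3/2, a = 8.
Markov: P[X ≥ 8] ≤ μ/a = (3/2)/8 = 3/16.
Numerically: ≈ 0.18750.
(Since a = 8 > μ = 1.50000, the bound 3/16 is < 1 and informative.)

P[X ≥ 8] ≤ 3/16 ≈ 0.18750.


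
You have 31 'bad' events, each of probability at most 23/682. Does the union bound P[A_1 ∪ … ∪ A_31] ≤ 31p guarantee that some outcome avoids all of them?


Union bound: P[∪_{i=1}^{31} A_i] ≤ Σ_i P[A_i] ≤ 31·p = 31·(23/682) = 23/22.
Numerically: 23/22 ≈ 1.0454545.
Is 23/22 < 1? NO.
Since the bound 23/22 is ≥ 1, the union bound is uninformative here; it does NOT by itself certify existence.

31·p = 23/22 ≈ 1.0454545; existence NOT certified by the union bound.


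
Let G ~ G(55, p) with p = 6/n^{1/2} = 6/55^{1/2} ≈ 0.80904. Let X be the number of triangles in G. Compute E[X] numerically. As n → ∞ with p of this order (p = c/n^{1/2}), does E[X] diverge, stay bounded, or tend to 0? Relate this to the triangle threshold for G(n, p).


Number of potential triangles: C(55, 3) = 26235.
Each occurs with probability p³ ≈ (0.80904)³ ≈ 5.2955335e-01.
By linearity: E[X] = C(55, 3)·p³ ≈ 26235 · 5.2955335e-01 ≈ 13892.83205.
Since α = 1/2 < 1, p = c/n^{1/2} ≫ 1/n is above the triangle threshold p ~ 1/n. Asymptotically E[X] ~ (c³/6)·n^{3(1−α)} = (6³/6)·n^{1.5} → ∞; triangles are abundant w.h.p.

E[X] ≈ 13892.83205; in regime p = Θ(1/n^{1/2}) E[X] diverges (above the triangle threshold p ~ 1/n).


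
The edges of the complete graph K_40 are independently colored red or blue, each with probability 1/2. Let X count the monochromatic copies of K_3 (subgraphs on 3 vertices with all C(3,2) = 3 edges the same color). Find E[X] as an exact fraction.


Let X = Σ_S X_S over the C(40, 3) = 9880 subsets S of size 3, where X_S = 1 if the K_3 on S is monochromatic.
For a fixed S, the K_3 on S has C(3, 2) = 3 edges. P[all 3 edges red] = (1/2)^3, and likewise for blue, so P[monochromatic] = 2·(1/2)^3 = 2^{1 − 3} = 1/4.
Summing: E[X] = C(40, 3) · 2^{1 − 3} = 9880 · 1/4 = 2470.
Numerically: E[X] ≈ 2470.000000.

E[X] = C(40,3)·2^(1−C(3,2)) = 2470 ≈ 2470.000000.


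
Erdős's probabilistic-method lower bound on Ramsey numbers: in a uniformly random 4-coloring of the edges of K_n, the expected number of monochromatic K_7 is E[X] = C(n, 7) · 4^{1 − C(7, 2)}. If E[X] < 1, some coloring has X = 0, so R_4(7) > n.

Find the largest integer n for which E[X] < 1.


We need C(n, 7) · 4^{1 − 21} < 1, i.e. C(n, 7) < 4^{21 − 1} = 1099511627776.
Check values of n near the boundary:
  n = 176: C(176, 7) = 919790691600; 919790691600 < 1099511627776? YES
  n = 177: C(177, 7) = 957664425960; 957664425960 < 1099511627776? YES
  n = 178: C(178, 7) = 996867063280; 996867063280 < 1099511627776? YES
  n = 179: C(179, 7) = 1037437234460; 1037437234460 < 1099511627776? YES
  n = 180: C(180, 7) = 1079414463600; 1079414463600 < 1099511627776? YES
  n = 181: C(181, 7) = 1122839183400; 1122839183400 < 1099511627776? NO
  n = 182: C(182, 7) = 1167752750736; 1167752750736 < 1099511627776? NO
  n = 183: C(183, 7) = 1214197462413; 1214197462413 < 1099511627776? NO
The largest n with C(n, 7) < 1099511627776 is n = 180 (where E[X] = 67463403975/68719476736 ≈ 0.9817). Hence R_4(7) > 180, i.e. R_4(7) ≥ 181.

Largest n = 180; hence R_4(7) > 180.


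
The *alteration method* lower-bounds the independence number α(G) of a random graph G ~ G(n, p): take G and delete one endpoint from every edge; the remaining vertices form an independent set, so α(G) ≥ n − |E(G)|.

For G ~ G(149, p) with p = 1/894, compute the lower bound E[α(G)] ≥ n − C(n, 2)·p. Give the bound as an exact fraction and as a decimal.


E[|E(G)|] = C(149, 2)·p = 11026 · (1/894) = 37/3.
E[α(G)] ≥ n − E[|E(G)|] = 149 − 37/3 = 410/3.
Numerically: ≈ 136.666667.
(This is only a lower bound; the true E[α(G)] may be larger.)

E[α(G)] ≥ 410/3 ≈ 136.666667.


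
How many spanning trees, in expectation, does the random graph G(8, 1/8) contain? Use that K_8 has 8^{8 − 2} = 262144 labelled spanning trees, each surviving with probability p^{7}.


K_8 has 8^{8 − 2} = 262144 labelled spanning trees.
For each such spanning tree H, let X_H = 1 if all 7 edges of H are present in G. Then P[X_H = 1] = p^{7} = (1/8)^{7} = 1/2097152.
By linearity: E[X] = Σ_H E[X_H] = 262144 · p^{7} = 262144 · 1/2097152 = 1/8.
Numerically: E[X] ≈ 0.125.

E[X] = 262144 · (1/8)^{7} = 1/8 ≈ 0.125.


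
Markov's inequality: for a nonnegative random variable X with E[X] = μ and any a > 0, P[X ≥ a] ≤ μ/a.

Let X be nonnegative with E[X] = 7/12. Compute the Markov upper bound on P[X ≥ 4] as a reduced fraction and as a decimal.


μ = E[X] = 7/12, a = 4.
Markov: P[X ≥ 4] ≤ μ/a = (7/12)/4 = 7/48.
Numerically: ≈ 0.146.
(Since a = 4 > μ = 0.583, the bound 7/48 is < 1 and informative.)

P[X ≥ 4] ≤ 7/48 ≈ 0.146.


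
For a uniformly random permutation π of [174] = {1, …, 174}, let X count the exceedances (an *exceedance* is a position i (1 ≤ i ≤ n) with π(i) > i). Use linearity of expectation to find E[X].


Write X = Σ_{i=1}^{174} X_i, where X_i = 1_{π(i) > i}.
For each fixed i, π(i) is uniform over {1, …, 174} (marginal of a uniform permutation), so P[π(i) > i] = (n − i)/n. Summing: Σ_{i=1}^{174} (n − i)/n = (0 + 1 + … + 173)/174 = 174(174 − 1)/(2·174) = (174 − 1)/2.
Hence E[X] = Σ_{i=1}^{174} (174 − i)/174 = 173/2 ≈ 86.500.

E[X] = 173/2 = 86.500.


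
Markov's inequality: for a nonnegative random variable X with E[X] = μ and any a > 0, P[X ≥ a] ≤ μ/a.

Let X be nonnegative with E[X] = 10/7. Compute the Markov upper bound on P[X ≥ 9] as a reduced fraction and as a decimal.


μ = E[X] = 10/7, a = 9.
Markov: P[X ≥ 9] ≤ μ/a = (10/7)/9 = 10/63.
Numerically: ≈ 0.158730.
(Since a = 9 > μ = 1.428571, the bound 10/63 is < 1 and informative.)

P[X ≥ 9] ≤ 10/63 ≈ 0.158730.


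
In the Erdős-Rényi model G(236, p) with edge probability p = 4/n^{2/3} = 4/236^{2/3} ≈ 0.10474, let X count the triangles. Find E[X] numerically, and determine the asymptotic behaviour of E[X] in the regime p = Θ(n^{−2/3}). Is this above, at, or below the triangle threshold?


Number of potential triangles: C(236, 3) = 2162940.
Each occurs with probability p³ ≈ (0.10474)³ ≈ 1.1490951e-03.
By linearity: E[X] = C(236, 3)·p³ ≈ 2162940 · 1.1490951e-03 ≈ 2485.42373.
Since α = 2/3 < 1, p = c/n^{2/3} ≫ 1/n is above the triangle threshold p ~ 1/n. Asymptotically E[X] ~ (c³/6)·n^{3(1−α)} = (4³/6)·n^{1} → ∞; triangles are abundant w.h.p.

E[X] ≈ 2485.42373; in regime p = Θ(1/n^{2/3}) E[X] diverges (above the triangle threshold p ~ 1/n).


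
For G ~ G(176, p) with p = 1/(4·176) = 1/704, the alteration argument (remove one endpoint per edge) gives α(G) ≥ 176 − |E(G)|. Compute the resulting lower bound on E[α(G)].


E[|E(G)|] = C(176, 2)·p = 15400 · (1/704) = 175/8.
E[α(G)] ≥ n − E[|E(G)|] = 176 − 175/8 = 1233/8.
Numerically: ≈ 154.125.
(This is only a lower bound; the true E[α(G)] may be larger.)

E[α(G)] ≥ 1233/8 ≈ 154.125.


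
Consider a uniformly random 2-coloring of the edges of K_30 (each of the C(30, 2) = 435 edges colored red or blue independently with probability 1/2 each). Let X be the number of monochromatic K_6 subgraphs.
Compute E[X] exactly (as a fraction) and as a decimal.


Let X = Σ_S X_S over the C(30, 6) = 593775 subsets S of size 6, where X_S = 1 if the K_6 on S is monochromatic.
For a fixed S, the K_6 on S has C(6, 2) = 15 edges. P[all 15 edges red] = (1/2)^15, and likewise for blue, so P[monochromatic] = 2·(1/2)^15 = 2^{1 − 15} = 1/16384.
Summing: E[X] = C(30, 6) · 2^{1 − 15} = 593775 · 1/16384 = 593775/16384.
Numerically: E[X] ≈ 36.241150.

E[X] = C(30,6)·2^(1−C(6,2)) = 593775/16384 ≈ 36.241150.


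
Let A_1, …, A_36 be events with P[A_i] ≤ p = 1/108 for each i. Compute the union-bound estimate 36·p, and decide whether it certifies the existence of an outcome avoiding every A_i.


Union bound: P[∪_{i=1}^{36} A_i] ≤ Σ_i P[A_i] ≤ 36·p = 36·(1/108) = 1/3.
Numerically: 1/3 ≈ 0.3333333.
Is 1/3 < 1? YES.
Since P[∪ A_i] ≤ 1/3 < 1, the complement has P[∩ A_i^c] ≥ 1 − 1/3 = 2/3 > 0, so some outcome avoids every A_i.

36·p = 1/3 ≈ 0.3333333; existence CERTIFIED by the union bound.


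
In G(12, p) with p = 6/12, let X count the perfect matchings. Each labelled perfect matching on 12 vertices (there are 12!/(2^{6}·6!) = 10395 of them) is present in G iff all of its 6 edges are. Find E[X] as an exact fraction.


K_12 has 12!/(2^{6}·6!) = 10395 labelled perfect matchings.
For each such perfect matching H, let X_H = 1 if all 6 edges of H are present in G. Then P[X_H = 1] = p^{6} = (1/2)^{6} = 1/64.
By linearity of expectation: E[X] = Σ_H E[X_H] = 10395 · p^{6} = 10395 · 1/64 = 10395/64.
Numerically: E[X] ≈ 162.4.

E[X] = 10395 · (1/2)^{6} = 10395/64 ≈ 162.4.


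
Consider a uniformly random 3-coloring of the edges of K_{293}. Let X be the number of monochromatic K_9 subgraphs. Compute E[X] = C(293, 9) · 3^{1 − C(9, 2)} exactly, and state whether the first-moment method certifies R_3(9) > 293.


E[X] = C(293, 9) · 3^{1 − 36} = 38740172144007620 · 3^{−35} = 38740172144007620/50031545098999707.
As a reduced fraction: E[X] = 38740172144007620/50031545098999707 ≈ 0.77431.
Is E[X] < 1? YES.
Since E[X] < 1, there exists a 3-coloring of K_{293} with no monochromatic K_9; hence R_3(9) > 293.

E[X] = 38740172144007620/50031545098999707 ≈ 0.77431; E[X] < 1, so R_3(9) > 293.


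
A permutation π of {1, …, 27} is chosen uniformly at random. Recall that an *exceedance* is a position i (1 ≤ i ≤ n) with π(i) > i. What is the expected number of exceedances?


Write X = Σ_{i=1}^{27} X_i, where X_i = 1_{π(i) > i}.
For each fixed i, π(i) is uniform over {1, …, 27} (marginal of a uniform permutation), so P[π(i) > i] = (n − i)/n. Summing: Σ_{i=1}^{27} (n − i)/n = (0 + 1 + … + 26)/27 = 27(27 − 1)/(2·27) = (27 − 1)/2.
Hence E[X] = Σ_{i=1}^{27} (27 − i)/27 = 13 ≈ 13.00000.

E[X] = 13 = 13.00000.


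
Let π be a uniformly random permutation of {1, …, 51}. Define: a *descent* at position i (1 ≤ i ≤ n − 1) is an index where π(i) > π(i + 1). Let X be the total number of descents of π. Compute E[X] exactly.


Write X = Σ X_I over i = 1, …, 50, with X_I the indicator of one descent.
There are 50 indicators.
For each fixed i, the pair (π(i), π(i+1)) is a uniformly random ordered pair of distinct values from {1, …, 51}; by symmetry P[π(i) > π(i+1)] = 1/2.
By linearity: E[X] = 50 · (1/2) = (51 − 1) · (1/2) = 25 ≈ 25.0000.

E[X] = 25 = 25.0000.


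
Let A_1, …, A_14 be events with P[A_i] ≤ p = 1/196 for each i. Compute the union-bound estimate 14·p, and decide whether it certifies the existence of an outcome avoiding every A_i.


Union bound: P[∪_{i=1}^{14} A_i] ≤ Σ_i P[A_i] ≤ 14·p = 14·(1/196) = 1/14.
Numerically: 1/14 ≈ 0.07143.
Is 1/14 < 1? YES.
Since P[∪ A_i] ≤ 1/14 < 1, the complement has P[∩ A_i^c] ≥ 1 − 1/14 = 13/14 > 0, so some outcome avoids every A_i.

14·p = 1/14 ≈ 0.07143; existence CERTIFIED by the union bound.


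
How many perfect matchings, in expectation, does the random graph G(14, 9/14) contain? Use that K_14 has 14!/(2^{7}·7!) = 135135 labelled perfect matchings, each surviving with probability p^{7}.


K_14 has 14!/(2^{7}·7!) = 135135 labelled perfect matchings.
For each such perfect matching H, let X_H = 1 if all 7 edges of H are present in G. Then P[X_H = 1] = p^{7} = (9/14)^{7} = 4782969/105413504.
By linearity: E[X] = Σ_H E[X_H] = 135135 · p^{7} = 135135 · 4782969/105413504 = 92335216545/15059072.
Numerically: E[X] ≈ 6132.

E[X] = 135135 · (9/14)^{7} = 92335216545/15059072 ≈ 6132.


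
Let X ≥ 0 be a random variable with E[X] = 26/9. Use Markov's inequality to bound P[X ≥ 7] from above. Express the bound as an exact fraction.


μ = E[X] = 26/9, a = 7.
Markov: P[X ≥ 7] ≤ μ/a = (26/9)/7 = 26/63.
Numerically: ≈ 0.41270.
(Since a = 7 > μ = 2.88889, the bound 26/63 is < 1 and informative.)

P[X ≥ 7] ≤ 26/63 ≈ 0.41270.


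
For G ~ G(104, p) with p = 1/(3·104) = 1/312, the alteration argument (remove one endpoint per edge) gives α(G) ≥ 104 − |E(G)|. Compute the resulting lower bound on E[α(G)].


E[|E(G)|] = C(104, 2)·p = 5356 · (1/312) = 103/6.
E[α(G)] ≥ n − E[|E(G)|] = 104 − 103/6 = 521/6.
Numerically: ≈ 86.8333.
(This is only a lower bound; the true E[α(G)] may be larger.)

E[α(G)] ≥ 521/6 ≈ 86.8333.


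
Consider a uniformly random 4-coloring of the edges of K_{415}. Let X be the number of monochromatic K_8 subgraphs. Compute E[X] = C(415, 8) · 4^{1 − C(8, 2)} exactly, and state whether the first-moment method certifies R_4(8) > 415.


E[X] = C(415, 8) · 4^{1 − 28} = 20388455694719685 · 4^{−27} = 20388455694719685/18014398509481984.
As a reduced fraction: E[X] = 20388455694719685/18014398509481984 ≈ 1.131787.
Is E[X] < 1? NO.
Since E[X] ≥ 1, the first-moment bound is inconclusive at n = 415; it does NOT by itself certify R_4(8) > 415.

E[X] = 20388455694719685/18014398509481984 ≈ 1.131787; E[X] ≥ 1; first-moment method inconclusive here.


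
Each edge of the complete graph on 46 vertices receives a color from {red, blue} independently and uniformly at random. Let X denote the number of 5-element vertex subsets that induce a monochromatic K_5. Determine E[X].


Let X = Σ_S X_S over the C(46, 5) = 1370754 subsets S of size 5, where X_S = 1 if the K_5 on S is monochromatic.
For a fixed S, the K_5 on S has C(5, 2) = 10 edges. P[all 10 edges red] = (1/2)^10, and likewise for blue, so P[monochromatic] = 2·(1/2)^10 = 2^{1 − 10} = 1/512.
Summing: E[X] = C(46, 5) · 2^{1 − 10} = 1370754 · 1/512 = 685377/256.
Numerically: E[X] ≈ 2677.254.

E[X] = C(46,5)·2^(1−C(5,2)) = 685377/256 ≈ 2677.254.


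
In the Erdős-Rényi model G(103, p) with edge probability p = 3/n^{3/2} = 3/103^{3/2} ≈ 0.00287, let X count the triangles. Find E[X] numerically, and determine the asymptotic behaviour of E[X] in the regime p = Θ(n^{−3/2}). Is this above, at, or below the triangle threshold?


Number of potential triangles: C(103, 3) = 176851.
Each occurs with probability p³ ≈ (0.00287)³ ≈ 2.36372e-08.
By linearity: E[X] = C(103, 3)·p³ ≈ 176851 · 2.36372e-08 ≈ 0.004.
Since α = 3/2 > 1, p = c/n^{3/2} = o(1/n) is below the triangle threshold p ~ 1/n. Asymptotically E[X] ~ (c³/6)·n^{3(1−α)} = (3³/6)·n^{-1.5} → 0, so by Markov's inequality G has no triangles w.h.p.

E[X] ≈ 0.004; in regime p = Θ(1/n^{3/2}) E[X] tends to 0 (below the triangle threshold p ~ 1/n).


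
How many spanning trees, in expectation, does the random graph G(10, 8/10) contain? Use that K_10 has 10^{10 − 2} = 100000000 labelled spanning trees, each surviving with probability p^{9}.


K_10 has 10^{10 − 2} = 100000000 labelled spanning trees.
For each such spanning tree H, let X_H = 1 if all 9 edges of H are present in G. Then P[X_H = 1] = p^{9} = (4/5)^{9} = 262144/1953125.
By linearity: E[X] = Σ_H E[X_H] = 100000000 · p^{9} = 100000000 · 262144/1953125 = 67108864/5.
Numerically: E[X] ≈ 1.3422e+07.

E[X] = 100000000 · (4/5)^{9} = 67108864/5 ≈ 1.3422e+07.


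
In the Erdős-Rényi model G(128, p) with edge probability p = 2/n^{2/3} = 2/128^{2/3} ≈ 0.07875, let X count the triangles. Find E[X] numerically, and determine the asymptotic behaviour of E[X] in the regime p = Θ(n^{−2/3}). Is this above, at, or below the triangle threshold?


Number of potential triangles: C(128, 3) = 341376.
Each occurs with probability p³ ≈ (0.07875)³ ≈ 4.882813e-04.
By linearity: E[X] = C(128, 3)·p³ ≈ 341376 · 4.882813e-04 ≈ 166.6875.
Since α = 2/3 < 1, p = c/n^{2/3} ≫ 1/n is above the triangle threshold p ~ 1/n. Asymptotically E[X] ~ (c³/6)·n^{3(1−α)} = (2³/6)·n^{1} → ∞; triangles are abundant w.h.p.

E[X] ≈ 166.6875; in regime p = Θ(1/n^{2/3}) E[X] diverges (above the triangle threshold p ~ 1/n).


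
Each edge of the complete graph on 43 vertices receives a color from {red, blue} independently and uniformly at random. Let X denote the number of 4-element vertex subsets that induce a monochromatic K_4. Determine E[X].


Let X = Σ_S X_S over the C(43, 4) = 123410 subsets S of size 4, where X_S = 1 if the K_4 on S is monochromatic.
For a fixed S, the K_4 on S has C(4, 2) = 6 edges. P[all 6 edges red] = (1/2)^6, and likewise for blue, so P[monochromatic] = 2·(1/2)^6 = 2^{1 − 6} = 1/32.
Summing: E[X] = C(43, 4) · 2^{1 − 6} = 123410 · 1/32 = 61705/16.
Numerically: E[X] ≈ 3856.5625.

E[X] = C(43,4)·2^(1−C(4,2)) = 61705/16 ≈ 3856.5625.


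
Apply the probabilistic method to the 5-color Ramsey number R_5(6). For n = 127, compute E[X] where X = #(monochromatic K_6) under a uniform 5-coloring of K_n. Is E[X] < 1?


E[X] = C(127, 6) · 5^{1 − 15} = 5169379425 · 5^{−14} = 5169379425/6103515625.
As a reduced fraction: E[X] = 206775177/244140625 ≈ 0.8470.
Is E[X] < 1? YES.
Since E[X] < 1, there exists a 5-coloring of K_{127} with no monochromatic K_6; hence R_5(6) > 127.

E[X] = 206775177/244140625 ≈ 0.8470; E[X] < 1, so R_5(6) > 127.


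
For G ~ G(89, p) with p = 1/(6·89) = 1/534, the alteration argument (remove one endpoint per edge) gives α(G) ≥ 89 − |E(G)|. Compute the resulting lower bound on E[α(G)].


E[|E(G)|] = C(89, 2)·p = 3916 · (1/534) = 22/3.
E[α(G)] ≥ n − E[|E(G)|] = 89 − 22/3 = 245/3.
Numerically: ≈ 81.666667.
(This is only a lower bound; the true E[α(G)] may be larger.)

E[α(G)] ≥ 245/3 ≈ 81.666667.


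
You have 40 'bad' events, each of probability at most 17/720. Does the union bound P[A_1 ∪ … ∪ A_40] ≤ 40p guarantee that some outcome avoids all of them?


Union bound: P[∪_{i=1}^{40} A_i] ≤ Σ_i P[A_i] ≤ 40·p = 40·(17/720) = 17/18.
Numerically: 17/18 ≈ 0.9444.
Is 17/18 < 1? YES.
Since P[∪ A_i] ≤ 17/18 < 1, the complement has P[∩ A_i^c] ≥ 1 − 17/18 = 1/18 > 0, so some outcome avoids every A_i.

40·p = 17/18 ≈ 0.9444; existence CERTIFIED by the union bound.


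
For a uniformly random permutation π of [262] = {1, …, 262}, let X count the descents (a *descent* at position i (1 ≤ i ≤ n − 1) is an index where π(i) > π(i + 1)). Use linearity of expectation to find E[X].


Write X = Σ X_I over i = 1, …, 261, with X_I the indicator of one descent.
There are 261 indicators.
For each fixed i, the pair (π(i), π(i+1)) is a uniformly random ordered pair of distinct values from {1, …, 262}; by symmetry P[π(i) > π(i+1)] = 1/2.
By linearity: E[X] = 261 · (1/2) = (262 − 1) · (1/2) = 261/2 ≈ 130.50000.

E[X] = 261/2 = 130.50000.


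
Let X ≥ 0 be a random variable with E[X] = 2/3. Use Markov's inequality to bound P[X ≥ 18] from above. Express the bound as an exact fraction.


μ = E[X] = 2/3, a = 18.
Markov: P[X ≥ 18] ≤ μ/a = (2/3)/18 = 1/27.
Numerically: ≈ 0.03704.
(Since a = 18 > μ = 0.66667, the bound 1/27 is < 1 and informative.)

P[X ≥ 18] ≤ 1/27 ≈ 0.03704.


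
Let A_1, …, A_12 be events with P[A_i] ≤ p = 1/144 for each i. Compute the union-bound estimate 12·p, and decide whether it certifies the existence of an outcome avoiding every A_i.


Union bound: P[∪_{i=1}^{12} A_i] ≤ Σ_i P[A_i] ≤ 12·p = 12·(1/144) = 1/12.
Numerically: 1/12 ≈ 0.083.
Is 1/12 < 1? YES.
Since P[∪ A_i] ≤ 1/12 < 1, the complement has P[∩ A_i^c] ≥ 1 − 1/12 = 11/12 > 0, so some outcome avoids every A_i.

12·p = 1/12 ≈ 0.083; existence CERTIFIED by the union bound.


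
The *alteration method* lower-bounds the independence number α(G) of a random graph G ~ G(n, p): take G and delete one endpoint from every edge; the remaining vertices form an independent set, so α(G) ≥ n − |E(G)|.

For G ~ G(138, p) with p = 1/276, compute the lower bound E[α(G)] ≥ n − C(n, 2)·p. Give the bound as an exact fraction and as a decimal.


E[|E(G)|] = C(138, 2)·p = 9453 · (1/276) = 137/4.
E[α(G)] ≥ n − E[|E(G)|] = 138 − 137/4 = 415/4.
Numerically: ≈ 103.750.
(This is only a lower bound; the true E[α(G)] may be larger.)

E[α(G)] ≥ 415/4 ≈ 103.750.


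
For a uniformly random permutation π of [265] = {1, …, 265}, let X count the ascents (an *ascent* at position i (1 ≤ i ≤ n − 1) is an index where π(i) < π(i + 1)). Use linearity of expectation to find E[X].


Write X = Σ X_I over i = 1, …, 264, with X_I the indicator of one ascent.
There are 264 indicators.
For each fixed i, the pair (π(i), π(i+1)) is a uniformly random ordered pair of distinct values from {1, …, 265}; by symmetry P[π(i) < π(i+1)] = 1/2.
By linearity: E[X] = 264 · (1/2) = (265 − 1) · (1/2) = 132 ≈ 132.000.

E[X] = 132 = 132.000.


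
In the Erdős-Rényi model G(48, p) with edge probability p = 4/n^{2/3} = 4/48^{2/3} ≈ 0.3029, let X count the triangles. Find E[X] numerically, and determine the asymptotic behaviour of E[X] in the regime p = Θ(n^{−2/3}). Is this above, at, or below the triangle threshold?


Number of potential triangles: C(48, 3) = 17296.
Each occurs with probability p³ ≈ (0.3029)³ ≈ 2.777778e-02.
By linearity: E[X] = C(48, 3)·p³ ≈ 17296 · 2.777778e-02 ≈ 480.4444.
Since α = 2/3 < 1, p = c/n^{2/3} ≫ 1/n is above the triangle threshold p ~ 1/n. Asymptotically E[X] ~ (c³/6)·n^{3(1−α)} = (4³/6)·n^{1} → ∞; triangles are abundant w.h.p.

E[X] ≈ 480.4444; in regime p = Θ(1/n^{2/3}) E[X] diverges (above the triangle threshold p ~ 1/n).


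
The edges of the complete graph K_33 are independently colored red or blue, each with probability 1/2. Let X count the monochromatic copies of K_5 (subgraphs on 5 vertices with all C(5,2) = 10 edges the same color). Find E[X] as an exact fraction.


Let X = Σ_S X_S over the C(33, 5) = 237336 subsets S of size 5, where X_S = 1 if the K_5 on S is monochromatic.
For a fixed S, the K_5 on S has C(5, 2) = 10 edges. P[all 10 edges red] = (1/2)^10, and likewise for blue, so P[monochromatic] = 2·(1/2)^10 = 2^{1 − 10} = 1/512.
By linearity of expectation: E[X] = C(33, 5) · 2^{1 − 10} = 237336 · 1/512 = 29667/64.
Numerically: E[X] ≈ 463.547.

E[X] = C(33,5)·2^(1−C(5,2)) = 29667/64 ≈ 463.547.


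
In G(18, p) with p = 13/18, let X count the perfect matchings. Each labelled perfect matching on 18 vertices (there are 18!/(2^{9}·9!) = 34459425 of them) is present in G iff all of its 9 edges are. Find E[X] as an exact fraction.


K_18 has 18!/(2^{9}·9!) = 34459425 labelled perfect matchings.
For each such perfect matching H, let X_H = 1 if all 9 edges of H are present in G. Then P[X_H = 1] = p^{9} = (13/18)^{9} = 10604499373/198359290368.
Summing the indicators: E[X] = Σ_H E[X_H] = 34459425 · p^{9} = 34459425 · 10604499373/198359290368 = 4511419145758525/2448880128.
Numerically: E[X] ≈ 1.8422e+06.

E[X] = 34459425 · (13/18)^{9} = 4511419145758525/2448880128 ≈ 1.8422e+06.


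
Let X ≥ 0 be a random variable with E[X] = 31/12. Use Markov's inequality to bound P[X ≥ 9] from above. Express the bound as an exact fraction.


μ = E[X] = 31/12, a = 9.
Markov: P[X ≥ 9] ≤ μ/a = (31/12)/9 = 31/108.
Numerically: ≈ 0.287.
(Since a = 9 > μ = 2.583, the bound 31/108 is < 1 and informative.)

P[X ≥ 9] ≤ 31/108 ≈ 0.287.


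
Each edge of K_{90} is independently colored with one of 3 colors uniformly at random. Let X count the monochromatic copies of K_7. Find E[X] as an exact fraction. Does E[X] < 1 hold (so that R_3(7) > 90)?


E[X] = C(90, 7) · 3^{1 − 21} = 7471375560 · 3^{−20} = 7471375560/3486784401.
As a reduced fraction: E[X] = 830152840/387420489 ≈ 2.142770.
Is E[X] < 1? NO.
Since E[X] ≥ 1, the first-moment bound is inconclusive at n = 90; it does NOT by itself certify R_3(7) > 90.

E[X] = 830152840/387420489 ≈ 2.142770; E[X] ≥ 1; first-moment method inconclusive here.


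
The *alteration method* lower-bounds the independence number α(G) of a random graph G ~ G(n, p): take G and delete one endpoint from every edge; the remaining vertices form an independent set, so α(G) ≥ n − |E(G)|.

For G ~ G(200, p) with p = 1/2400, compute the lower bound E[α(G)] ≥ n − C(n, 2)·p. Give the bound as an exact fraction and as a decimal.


E[|E(G)|] = C(200, 2)·p = 19900 · (1/2400) = 199/24.
E[α(G)] ≥ n − E[|E(G)|] = 200 − 199/24 = 4601/24.
Numerically: ≈ 191.708333.
(This is only a lower bound; the true E[α(G)] may be larger.)

E[α(G)] ≥ 4601/24 ≈ 191.708333.


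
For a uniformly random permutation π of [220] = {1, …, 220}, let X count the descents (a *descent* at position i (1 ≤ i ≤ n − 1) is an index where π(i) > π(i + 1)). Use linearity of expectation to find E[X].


Write X = Σ X_I over i = 1, …, 219, with X_I the indicator of one descent.
There are 219 indicators.
For each fixed i, the pair (π(i), π(i+1)) is a uniformly random ordered pair of distinct values from {1, …, 220}; by symmetry P[π(i) > π(i+1)] = 1/2.
By linearity: E[X] = 219 · (1/2) = (220 − 1) · (1/2) = 219/2 ≈ 109.50000.

E[X] = 219/2 = 109.50000.


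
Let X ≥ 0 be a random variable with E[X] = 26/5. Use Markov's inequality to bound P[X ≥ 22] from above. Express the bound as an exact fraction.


μ = E[X] = 26/5, a = 22.
Markov: P[X ≥ 22] ≤ μ/a = (26/5)/22 = 13/55.
Numerically: ≈ 0.23636.
(Since a = 22 > μ = 5.20000, the bound 13/55 is < 1 and informative.)

P[X ≥ 22] ≤ 13/55 ≈ 0.23636.


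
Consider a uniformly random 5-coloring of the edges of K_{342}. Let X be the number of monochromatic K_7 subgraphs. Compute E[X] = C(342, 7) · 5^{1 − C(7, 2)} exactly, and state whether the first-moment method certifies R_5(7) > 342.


E[X] = C(342, 7) · 5^{1 − 21} = 102073837467888 · 5^{−20} = 102073837467888/95367431640625.
As a reduced fraction: E[X] = 102073837467888/95367431640625 ≈ 1.07032.
Is E[X] < 1? NO.
Since E[X] ≥ 1, the first-moment bound is inconclusive at n = 342; it does NOT by itself certify R_5(7) > 342.

E[X] = 102073837467888/95367431640625 ≈ 1.07032; E[X] ≥ 1; first-moment method inconclusive here.


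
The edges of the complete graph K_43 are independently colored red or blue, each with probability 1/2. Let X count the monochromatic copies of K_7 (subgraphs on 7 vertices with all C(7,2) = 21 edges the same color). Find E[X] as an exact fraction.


Let X = Σ_S X_S over the C(43, 7) = 32224114 subsets S of size 7, where X_S = 1 if the K_7 on S is monochromatic.
For a fixed S, the K_7 on S has C(7, 2) = 21 edges. P[all 21 edges red] = (1/2)^21, and likewise for blue, so P[monochromatic] = 2·(1/2)^21 = 2^{1 − 21} = 1/1048576.
Summing: E[X] = C(43, 7) · 2^{1 − 21} = 32224114 · 1/1048576 = 16112057/524288.
Numerically: E[X] ≈ 30.731310.

E[X] = C(43,7)·2^(1−C(7,2)) = 16112057/524288 ≈ 30.731310.


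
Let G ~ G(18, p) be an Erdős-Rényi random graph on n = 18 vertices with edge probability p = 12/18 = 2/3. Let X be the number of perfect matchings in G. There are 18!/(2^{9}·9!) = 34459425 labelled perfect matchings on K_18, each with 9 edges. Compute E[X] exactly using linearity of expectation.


K_18 has 18!/(2^{9}·9!) = 34459425 labelled perfect matchings.
For each such perfect matching H, let X_H = 1 if all 9 edges of H are present in G. Then P[X_H = 1] = p^{9} = (2/3)^{9} = 512/19683.
By linearity of expectation: E[X] = Σ_H E[X_H] = 34459425 · p^{9} = 34459425 · 512/19683 = 217817600/243.
Numerically: E[X] ≈ 8.964e+05.

E[X] = 34459425 · (2/3)^{9} = 217817600/243 ≈ 8.964e+05.


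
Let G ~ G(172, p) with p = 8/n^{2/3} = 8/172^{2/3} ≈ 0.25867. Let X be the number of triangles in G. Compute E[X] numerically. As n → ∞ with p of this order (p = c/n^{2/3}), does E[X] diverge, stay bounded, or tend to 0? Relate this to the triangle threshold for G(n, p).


Number of potential triangles: C(172, 3) = 833340.
Each occurs with probability p³ ≈ (0.25867)³ ≈ 1.7306652e-02.
By linearity: E[X] = C(172, 3)·p³ ≈ 833340 · 1.7306652e-02 ≈ 14422.32558.
Since α = 2/3 < 1, p = c/n^{2/3} ≫ 1/n is above the triangle threshold p ~ 1/n. Asymptotically E[X] ~ (c³/6)·n^{3(1−α)} = (8³/6)·n^{1} → ∞; triangles are abundant w.h.p.

E[X] ≈ 14422.32558; in regime p = Θ(1/n^{2/3}) E[X] diverges (above the triangle threshold p ~ 1/n).


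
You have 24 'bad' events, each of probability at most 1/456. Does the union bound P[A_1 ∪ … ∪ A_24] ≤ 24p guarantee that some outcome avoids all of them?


Union bound: P[∪_{i=1}^{24} A_i] ≤ Σ_i P[A_i] ≤ 24·p = 24·(1/456) = 1/19.
Numerically: 1/19 ≈ 0.0526.
Is 1/19 < 1? YES.
Since P[∪ A_i] ≤ 1/19 < 1, the complement has P[∩ A_i^c] ≥ 1 − 1/19 = 18/19 > 0, so some outcome avoids every A_i.

24·p = 1/19 ≈ 0.0526; existence CERTIFIED by the union bound.
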